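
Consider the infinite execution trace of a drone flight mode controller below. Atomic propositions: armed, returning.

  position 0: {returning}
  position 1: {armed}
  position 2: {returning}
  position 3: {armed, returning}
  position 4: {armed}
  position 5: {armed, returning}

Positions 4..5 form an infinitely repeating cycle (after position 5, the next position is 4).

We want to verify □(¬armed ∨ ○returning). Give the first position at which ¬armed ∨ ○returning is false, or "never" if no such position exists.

3

Check ¬armed ∨ ○returning at each position in order: 0 ✓, 1 ✓, 2 ✓.
At position 3 the labels are {armed, returning} and the next position 4 has {armed}, so ¬armed ∨ ○returning is false there. This is the first violation.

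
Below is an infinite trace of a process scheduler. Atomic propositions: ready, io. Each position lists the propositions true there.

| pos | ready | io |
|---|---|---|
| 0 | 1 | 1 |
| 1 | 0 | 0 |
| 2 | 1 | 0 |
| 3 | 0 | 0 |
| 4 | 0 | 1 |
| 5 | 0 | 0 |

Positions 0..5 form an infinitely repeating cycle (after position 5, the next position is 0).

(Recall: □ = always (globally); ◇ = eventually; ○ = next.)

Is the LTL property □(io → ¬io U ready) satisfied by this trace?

Does not hold

io → ¬io U ready must hold at every position from 0 onward. It fails at position 4, so □(io → ¬io U ready) is false.
Positions where io holds: 0, 4.
Check ¬io U ready at each: 0→ok, 4→fails.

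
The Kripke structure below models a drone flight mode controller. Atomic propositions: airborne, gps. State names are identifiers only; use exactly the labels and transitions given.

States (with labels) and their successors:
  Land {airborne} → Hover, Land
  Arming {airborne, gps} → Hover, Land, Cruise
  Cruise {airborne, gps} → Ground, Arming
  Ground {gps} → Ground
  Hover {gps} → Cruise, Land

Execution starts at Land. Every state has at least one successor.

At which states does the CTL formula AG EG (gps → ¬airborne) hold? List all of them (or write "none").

{Ground}

States satisfying EG (gps → ¬airborne): {Land, Ground, Hover}.
States satisfying AG EG (gps → ¬airborne): {Ground}.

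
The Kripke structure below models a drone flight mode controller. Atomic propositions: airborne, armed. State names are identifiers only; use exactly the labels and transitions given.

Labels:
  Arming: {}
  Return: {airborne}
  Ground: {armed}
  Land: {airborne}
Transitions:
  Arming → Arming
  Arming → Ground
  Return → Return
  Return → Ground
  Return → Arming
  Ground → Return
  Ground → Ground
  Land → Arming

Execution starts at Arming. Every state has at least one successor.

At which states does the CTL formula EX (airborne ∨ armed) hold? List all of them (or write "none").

States satisfying airborne ∨ armed: {Return, Ground, Land}.
States satisfying EX (airborne ∨ armed): {Arming, Return, Ground}.

{Arming, Return, Ground}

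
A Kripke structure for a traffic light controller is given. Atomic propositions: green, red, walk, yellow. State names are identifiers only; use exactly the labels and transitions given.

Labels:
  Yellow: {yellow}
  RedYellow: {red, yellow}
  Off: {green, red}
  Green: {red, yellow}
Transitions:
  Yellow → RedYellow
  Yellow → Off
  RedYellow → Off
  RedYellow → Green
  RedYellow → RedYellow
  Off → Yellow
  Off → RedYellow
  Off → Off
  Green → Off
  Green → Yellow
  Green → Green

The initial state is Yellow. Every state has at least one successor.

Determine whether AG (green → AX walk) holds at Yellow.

Violated

States satisfying green → AX walk: {Yellow, RedYellow, Green}.
States satisfying AG (green → AX walk): ∅.
Off is reachable from Yellow and violates green → AX walk, so AG fails at Yellow.
Yellow ∉ Sat(AG (green → AX walk)).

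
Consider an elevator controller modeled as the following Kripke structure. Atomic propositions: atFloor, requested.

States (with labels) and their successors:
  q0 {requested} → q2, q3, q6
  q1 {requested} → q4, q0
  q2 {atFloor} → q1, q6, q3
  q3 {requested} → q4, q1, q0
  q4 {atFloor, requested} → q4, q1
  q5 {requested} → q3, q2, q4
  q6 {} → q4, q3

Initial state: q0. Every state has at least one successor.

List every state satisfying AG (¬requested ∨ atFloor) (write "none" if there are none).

none

States satisfying ¬requested ∨ atFloor: {q2, q4, q6}.
States satisfying AG (¬requested ∨ atFloor): ∅.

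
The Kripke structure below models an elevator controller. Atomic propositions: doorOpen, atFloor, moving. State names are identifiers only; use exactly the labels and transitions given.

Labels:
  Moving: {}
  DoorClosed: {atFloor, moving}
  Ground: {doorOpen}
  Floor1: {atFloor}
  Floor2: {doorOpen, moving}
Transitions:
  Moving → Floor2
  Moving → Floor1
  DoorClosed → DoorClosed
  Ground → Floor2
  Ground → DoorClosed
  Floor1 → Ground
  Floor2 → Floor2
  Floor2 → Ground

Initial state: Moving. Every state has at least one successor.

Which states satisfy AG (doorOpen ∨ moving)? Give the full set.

States satisfying doorOpen ∨ moving: {DoorClosed, Ground, Floor2}.
States satisfying AG (doorOpen ∨ moving): {DoorClosed, Ground, Floor2}.

{DoorClosed, Ground, Floor2}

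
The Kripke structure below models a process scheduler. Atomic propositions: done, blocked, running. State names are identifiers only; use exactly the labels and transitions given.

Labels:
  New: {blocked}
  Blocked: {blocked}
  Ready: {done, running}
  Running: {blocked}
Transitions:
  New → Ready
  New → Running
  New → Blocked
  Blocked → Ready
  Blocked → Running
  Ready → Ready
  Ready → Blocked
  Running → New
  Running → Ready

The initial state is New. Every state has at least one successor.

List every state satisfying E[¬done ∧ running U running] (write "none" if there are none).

States satisfying ¬done ∧ running: ∅.
States satisfying running: {Ready}.
States satisfying E[¬done ∧ running U running]: {Ready}.

{Ready}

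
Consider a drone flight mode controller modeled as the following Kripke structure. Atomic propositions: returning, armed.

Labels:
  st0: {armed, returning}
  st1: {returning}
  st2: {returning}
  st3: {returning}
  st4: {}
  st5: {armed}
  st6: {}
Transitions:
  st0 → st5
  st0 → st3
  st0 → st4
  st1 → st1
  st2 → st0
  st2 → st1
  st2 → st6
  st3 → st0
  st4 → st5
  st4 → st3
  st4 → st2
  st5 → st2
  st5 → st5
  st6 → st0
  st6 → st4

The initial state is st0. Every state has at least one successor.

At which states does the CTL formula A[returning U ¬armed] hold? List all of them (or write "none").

{st1, st2, st3, st4, st6}

States satisfying returning: {st0, st1, st2, st3}.
States satisfying ¬armed: {st1, st2, st3, st4, st6}.
States satisfying A[returning U ¬armed]: {st1, st2, st3, st4, st6}.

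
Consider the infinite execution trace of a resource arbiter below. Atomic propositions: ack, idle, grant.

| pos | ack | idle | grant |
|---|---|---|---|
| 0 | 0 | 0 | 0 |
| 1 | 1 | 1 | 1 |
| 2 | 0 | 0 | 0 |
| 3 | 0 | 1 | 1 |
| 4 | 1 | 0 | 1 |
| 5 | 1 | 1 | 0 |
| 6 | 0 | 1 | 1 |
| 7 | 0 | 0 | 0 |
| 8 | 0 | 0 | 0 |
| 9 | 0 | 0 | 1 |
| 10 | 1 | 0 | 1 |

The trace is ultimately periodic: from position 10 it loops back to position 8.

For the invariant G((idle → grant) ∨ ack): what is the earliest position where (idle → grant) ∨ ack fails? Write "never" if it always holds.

never

(idle → grant) ∨ ack holds at every position 0..10, and those are all the positions the trace ever visits, so the invariant G((idle → grant) ∨ ack) is never violated.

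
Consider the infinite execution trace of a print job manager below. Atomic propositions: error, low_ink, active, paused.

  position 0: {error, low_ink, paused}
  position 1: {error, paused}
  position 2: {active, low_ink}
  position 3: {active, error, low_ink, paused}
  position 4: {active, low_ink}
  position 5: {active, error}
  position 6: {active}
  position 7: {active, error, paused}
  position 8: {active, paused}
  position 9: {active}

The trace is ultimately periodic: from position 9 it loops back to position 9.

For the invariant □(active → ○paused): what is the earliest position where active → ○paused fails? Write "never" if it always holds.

3

Check active → ○paused at each position in order: 0 ✓, 1 ✓, 2 ✓.
At position 3 the labels are {active, error, low_ink, paused} and the next position 4 has {active, low_ink}, so active → ○paused is false there. This is the first violation.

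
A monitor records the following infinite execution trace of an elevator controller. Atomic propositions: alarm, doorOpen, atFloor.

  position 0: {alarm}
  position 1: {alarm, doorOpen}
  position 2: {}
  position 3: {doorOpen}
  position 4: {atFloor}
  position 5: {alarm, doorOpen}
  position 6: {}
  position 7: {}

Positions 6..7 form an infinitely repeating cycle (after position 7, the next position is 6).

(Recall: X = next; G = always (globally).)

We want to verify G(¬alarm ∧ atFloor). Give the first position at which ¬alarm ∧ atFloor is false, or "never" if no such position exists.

At position 0 the labels are {alarm}, so ¬alarm ∧ atFloor is false there. This is the first violation.

0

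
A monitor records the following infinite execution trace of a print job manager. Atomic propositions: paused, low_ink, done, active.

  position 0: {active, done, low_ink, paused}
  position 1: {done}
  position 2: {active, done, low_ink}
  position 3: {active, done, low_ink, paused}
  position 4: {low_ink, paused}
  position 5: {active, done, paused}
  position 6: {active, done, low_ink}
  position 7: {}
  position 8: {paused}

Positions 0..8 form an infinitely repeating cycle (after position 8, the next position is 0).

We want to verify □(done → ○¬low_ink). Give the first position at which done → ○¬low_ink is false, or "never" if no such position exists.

1

Check done → ○¬low_ink at each position in order: 0 ✓.
At position 1 the labels are {done} and the next position 2 has {active, done, low_ink}, so done → ○¬low_ink is false there. This is the first violation.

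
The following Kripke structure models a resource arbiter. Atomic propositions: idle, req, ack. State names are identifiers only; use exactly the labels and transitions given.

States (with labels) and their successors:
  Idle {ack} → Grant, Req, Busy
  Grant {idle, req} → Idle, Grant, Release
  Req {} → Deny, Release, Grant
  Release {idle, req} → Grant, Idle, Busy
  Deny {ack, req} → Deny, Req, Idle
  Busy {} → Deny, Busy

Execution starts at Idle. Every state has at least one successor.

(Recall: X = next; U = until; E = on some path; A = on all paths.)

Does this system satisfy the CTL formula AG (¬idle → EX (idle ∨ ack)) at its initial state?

States satisfying ¬idle → EX (idle ∨ ack): {Idle, Grant, Req, Release, Deny, Busy}.
States satisfying AG (¬idle → EX (idle ∨ ack)): {Idle, Grant, Req, Release, Deny, Busy}.
Every state reachable from Idle satisfies ¬idle → EX (idle ∨ ack).
Idle ∈ Sat(AG (¬idle → EX (idle ∨ ack))).

Satisfied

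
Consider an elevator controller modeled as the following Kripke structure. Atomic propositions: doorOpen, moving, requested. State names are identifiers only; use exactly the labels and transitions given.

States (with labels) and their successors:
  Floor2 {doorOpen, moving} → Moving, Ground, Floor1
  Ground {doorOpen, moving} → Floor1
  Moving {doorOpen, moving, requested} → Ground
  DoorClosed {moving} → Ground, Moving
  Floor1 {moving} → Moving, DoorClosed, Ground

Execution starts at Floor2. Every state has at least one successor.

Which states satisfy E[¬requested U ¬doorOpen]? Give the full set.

{Floor2, Ground, DoorClosed, Floor1}

States satisfying ¬requested: {Floor2, Ground, DoorClosed, Floor1}.
States satisfying ¬doorOpen: {DoorClosed, Floor1}.
States satisfying E[¬requested U ¬doorOpen]: {Floor2, Ground, DoorClosed, Floor1}.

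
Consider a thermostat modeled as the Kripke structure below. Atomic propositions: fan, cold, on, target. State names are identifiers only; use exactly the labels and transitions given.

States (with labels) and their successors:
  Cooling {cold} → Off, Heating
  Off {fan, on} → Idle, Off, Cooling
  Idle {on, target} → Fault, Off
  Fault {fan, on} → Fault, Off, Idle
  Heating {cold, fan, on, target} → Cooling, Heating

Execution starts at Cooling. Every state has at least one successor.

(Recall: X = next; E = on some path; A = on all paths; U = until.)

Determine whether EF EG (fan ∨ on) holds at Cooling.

States satisfying EG (fan ∨ on): {Off, Idle, Fault, Heating}.
States satisfying EF EG (fan ∨ on): {Cooling, Off, Idle, Fault, Heating}.
Some path from Cooling reaches a state where EG (fan ∨ on) holds.
Cooling ∈ Sat(EF EG (fan ∨ on)).

Holds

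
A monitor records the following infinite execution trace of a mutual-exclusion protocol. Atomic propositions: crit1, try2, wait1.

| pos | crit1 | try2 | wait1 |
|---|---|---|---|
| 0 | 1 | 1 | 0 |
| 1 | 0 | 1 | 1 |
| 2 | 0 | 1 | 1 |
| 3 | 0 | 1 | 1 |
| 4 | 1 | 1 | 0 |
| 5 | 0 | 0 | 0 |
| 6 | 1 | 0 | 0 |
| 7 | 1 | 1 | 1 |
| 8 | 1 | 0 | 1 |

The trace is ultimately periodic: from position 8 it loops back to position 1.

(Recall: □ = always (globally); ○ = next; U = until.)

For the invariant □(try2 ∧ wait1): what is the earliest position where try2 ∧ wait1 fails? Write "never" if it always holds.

At position 0 the labels are {crit1, try2}, so try2 ∧ wait1 is false there. This is the first violation.

0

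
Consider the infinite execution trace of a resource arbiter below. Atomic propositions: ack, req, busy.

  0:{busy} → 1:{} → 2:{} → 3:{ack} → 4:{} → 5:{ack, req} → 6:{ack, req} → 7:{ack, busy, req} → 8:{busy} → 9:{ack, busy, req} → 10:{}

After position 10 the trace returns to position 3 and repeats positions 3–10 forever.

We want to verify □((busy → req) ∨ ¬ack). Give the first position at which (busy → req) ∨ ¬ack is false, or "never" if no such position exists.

(busy → req) ∨ ¬ack holds at every position 0..10, and those are all the positions the trace ever visits, so the invariant □((busy → req) ∨ ¬ack) is never violated.

never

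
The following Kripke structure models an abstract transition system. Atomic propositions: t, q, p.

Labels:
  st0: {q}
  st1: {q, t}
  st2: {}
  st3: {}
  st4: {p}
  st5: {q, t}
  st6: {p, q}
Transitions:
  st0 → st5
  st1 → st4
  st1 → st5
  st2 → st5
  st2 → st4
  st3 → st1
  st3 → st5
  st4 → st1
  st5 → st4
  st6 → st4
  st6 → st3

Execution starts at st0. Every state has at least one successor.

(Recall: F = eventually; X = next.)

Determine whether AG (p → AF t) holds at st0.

States satisfying p → AF t: {st0, st1, st2, st3, st4, st5, st6}.
States satisfying AG (p → AF t): {st0, st1, st2, st3, st4, st5, st6}.
Every state reachable from st0 satisfies p → AF t.
st0 ∈ Sat(AG (p → AF t)).

Holds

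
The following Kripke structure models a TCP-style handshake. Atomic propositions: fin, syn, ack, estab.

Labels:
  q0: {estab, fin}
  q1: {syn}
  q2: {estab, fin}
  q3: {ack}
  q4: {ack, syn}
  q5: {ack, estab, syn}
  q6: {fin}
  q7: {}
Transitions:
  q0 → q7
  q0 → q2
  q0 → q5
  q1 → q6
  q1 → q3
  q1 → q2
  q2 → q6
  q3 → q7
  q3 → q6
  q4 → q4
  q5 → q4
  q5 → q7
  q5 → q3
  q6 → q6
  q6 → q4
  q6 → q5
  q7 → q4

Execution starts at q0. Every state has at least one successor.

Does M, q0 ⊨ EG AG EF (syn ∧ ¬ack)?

States satisfying AG EF (syn ∧ ¬ack): ∅.
States satisfying EG AG EF (syn ∧ ¬ack): ∅.
No suitable path/successor from q0 witnesses the formula.
q0 ∉ Sat(EG AG EF (syn ∧ ¬ack)).

Does not hold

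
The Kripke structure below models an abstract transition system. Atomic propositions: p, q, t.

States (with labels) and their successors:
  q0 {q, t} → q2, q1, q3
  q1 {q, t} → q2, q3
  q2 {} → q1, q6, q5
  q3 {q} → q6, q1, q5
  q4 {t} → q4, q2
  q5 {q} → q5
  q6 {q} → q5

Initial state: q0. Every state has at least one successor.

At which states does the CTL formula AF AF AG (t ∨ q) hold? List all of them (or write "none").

States satisfying AF AG (t ∨ q): {q5, q6}.
States satisfying AF AF AG (t ∨ q): {q5, q6}.

{q5, q6}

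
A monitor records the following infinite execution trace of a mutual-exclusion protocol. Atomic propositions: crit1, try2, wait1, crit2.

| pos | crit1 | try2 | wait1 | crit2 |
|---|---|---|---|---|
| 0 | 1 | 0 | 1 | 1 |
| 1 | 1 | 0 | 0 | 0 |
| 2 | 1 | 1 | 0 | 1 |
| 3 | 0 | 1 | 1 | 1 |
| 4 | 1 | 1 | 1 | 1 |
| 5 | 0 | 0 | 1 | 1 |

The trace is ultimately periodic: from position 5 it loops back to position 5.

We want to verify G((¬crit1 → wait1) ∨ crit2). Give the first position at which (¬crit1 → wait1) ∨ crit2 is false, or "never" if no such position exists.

never

(¬crit1 → wait1) ∨ crit2 holds at every position 0..5, and those are all the positions the trace ever visits, so the invariant G((¬crit1 → wait1) ∨ crit2) is never violated.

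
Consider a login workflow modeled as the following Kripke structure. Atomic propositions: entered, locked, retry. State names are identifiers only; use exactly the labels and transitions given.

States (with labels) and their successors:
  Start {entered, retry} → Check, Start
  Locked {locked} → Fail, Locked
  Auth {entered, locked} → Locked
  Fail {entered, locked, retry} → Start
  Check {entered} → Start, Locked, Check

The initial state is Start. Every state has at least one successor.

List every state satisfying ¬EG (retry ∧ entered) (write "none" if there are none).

States satisfying retry ∧ entered: {Start, Fail}.
States satisfying EG (retry ∧ entered): {Start, Fail}.
States satisfying ¬EG (retry ∧ entered): {Locked, Auth, Check}.

{Locked, Auth, Check}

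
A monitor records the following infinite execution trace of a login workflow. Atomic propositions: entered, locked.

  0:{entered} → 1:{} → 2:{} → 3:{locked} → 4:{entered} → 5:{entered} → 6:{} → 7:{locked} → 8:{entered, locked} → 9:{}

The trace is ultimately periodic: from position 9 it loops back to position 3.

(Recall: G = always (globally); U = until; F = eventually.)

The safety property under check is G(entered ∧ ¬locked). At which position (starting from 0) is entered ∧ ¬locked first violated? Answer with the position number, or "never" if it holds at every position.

Check entered ∧ ¬locked at each position in order: 0 ✓.
At position 1 the labels are {}, so entered ∧ ¬locked is false there. This is the first violation.

1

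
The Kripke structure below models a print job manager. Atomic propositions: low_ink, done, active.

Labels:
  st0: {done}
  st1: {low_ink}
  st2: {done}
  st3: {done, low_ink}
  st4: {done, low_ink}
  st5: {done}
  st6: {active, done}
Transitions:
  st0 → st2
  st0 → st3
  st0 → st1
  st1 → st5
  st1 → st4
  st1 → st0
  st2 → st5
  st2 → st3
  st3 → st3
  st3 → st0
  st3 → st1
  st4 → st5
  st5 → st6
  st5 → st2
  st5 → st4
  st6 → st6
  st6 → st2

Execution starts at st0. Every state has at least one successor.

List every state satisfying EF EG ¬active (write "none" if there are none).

States satisfying EG ¬active: {st0, st1, st2, st3, st4, st5}.
States satisfying EF EG ¬active: {st0, st1, st2, st3, st4, st5, st6}.

{st0, st1, st2, st3, st4, st5, st6}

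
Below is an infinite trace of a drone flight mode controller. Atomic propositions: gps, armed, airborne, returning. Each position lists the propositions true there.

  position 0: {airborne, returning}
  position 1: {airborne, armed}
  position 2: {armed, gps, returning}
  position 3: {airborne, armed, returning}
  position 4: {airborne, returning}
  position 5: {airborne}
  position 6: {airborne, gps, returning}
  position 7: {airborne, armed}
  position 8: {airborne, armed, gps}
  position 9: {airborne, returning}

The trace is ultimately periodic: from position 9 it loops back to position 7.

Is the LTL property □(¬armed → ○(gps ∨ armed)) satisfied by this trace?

No

¬armed → ○(gps ∨ armed) must hold at every position from 0 onward. It fails at position 4, so □(¬armed → ○(gps ∨ armed)) is false.
Positions where ¬armed holds: 0, 4, 5, 6, 9.
Check ○(gps ∨ armed) at each: 0→ok, 4→fails, 5→ok, 6→ok, 9→ok.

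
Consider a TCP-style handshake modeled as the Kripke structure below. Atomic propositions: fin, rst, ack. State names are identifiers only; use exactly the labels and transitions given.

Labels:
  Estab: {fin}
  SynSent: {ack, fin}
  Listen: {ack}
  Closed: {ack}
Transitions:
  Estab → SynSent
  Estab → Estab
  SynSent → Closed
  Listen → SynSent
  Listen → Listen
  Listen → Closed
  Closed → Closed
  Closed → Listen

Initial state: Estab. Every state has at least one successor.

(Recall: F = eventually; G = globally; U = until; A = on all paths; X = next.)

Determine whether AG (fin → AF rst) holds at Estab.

Does not hold

States satisfying fin → AF rst: {Listen, Closed}.
States satisfying AG (fin → AF rst): ∅.
Estab is reachable from Estab and violates fin → AF rst, so AG fails at Estab.
Estab ∉ Sat(AG (fin → AF rst)).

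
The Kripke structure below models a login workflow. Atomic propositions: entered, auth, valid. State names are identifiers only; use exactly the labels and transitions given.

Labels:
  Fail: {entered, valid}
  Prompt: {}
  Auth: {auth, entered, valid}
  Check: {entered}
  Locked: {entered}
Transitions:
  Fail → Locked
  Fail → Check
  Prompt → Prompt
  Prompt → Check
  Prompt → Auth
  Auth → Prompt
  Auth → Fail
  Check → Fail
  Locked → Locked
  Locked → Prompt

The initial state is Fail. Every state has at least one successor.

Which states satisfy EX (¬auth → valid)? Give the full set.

States satisfying ¬auth → valid: {Fail, Auth}.
States satisfying EX (¬auth → valid): {Prompt, Auth, Check}.

{Prompt, Auth, Check}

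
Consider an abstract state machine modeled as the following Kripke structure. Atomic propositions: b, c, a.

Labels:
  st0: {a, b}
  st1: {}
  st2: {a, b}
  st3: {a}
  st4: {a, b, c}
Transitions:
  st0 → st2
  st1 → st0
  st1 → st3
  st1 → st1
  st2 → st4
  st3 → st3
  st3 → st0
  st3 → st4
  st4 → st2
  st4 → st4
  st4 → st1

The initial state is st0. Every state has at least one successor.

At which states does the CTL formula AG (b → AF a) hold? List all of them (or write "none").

States satisfying b → AF a: {st0, st1, st2, st3, st4}.
States satisfying AG (b → AF a): {st0, st1, st2, st3, st4}.

{st0, st1, st2, st3, st4}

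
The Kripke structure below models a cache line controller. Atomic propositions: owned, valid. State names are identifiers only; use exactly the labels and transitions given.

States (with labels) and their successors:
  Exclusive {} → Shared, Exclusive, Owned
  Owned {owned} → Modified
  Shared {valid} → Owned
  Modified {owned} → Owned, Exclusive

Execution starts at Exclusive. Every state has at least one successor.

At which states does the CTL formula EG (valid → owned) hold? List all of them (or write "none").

States satisfying valid → owned: {Exclusive, Owned, Modified}.
States satisfying EG (valid → owned): {Exclusive, Owned, Modified}.

{Exclusive, Owned, Modified}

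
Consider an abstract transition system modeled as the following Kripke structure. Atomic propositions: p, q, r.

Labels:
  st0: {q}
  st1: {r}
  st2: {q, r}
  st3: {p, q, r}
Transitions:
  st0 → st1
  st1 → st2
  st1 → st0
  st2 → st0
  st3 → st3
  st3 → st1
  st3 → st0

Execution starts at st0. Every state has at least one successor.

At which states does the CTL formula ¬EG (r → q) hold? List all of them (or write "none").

States satisfying r → q: {st0, st2, st3}.
States satisfying EG (r → q): {st3}.
States satisfying ¬EG (r → q): {st0, st1, st2}.

{st0, st1, st2}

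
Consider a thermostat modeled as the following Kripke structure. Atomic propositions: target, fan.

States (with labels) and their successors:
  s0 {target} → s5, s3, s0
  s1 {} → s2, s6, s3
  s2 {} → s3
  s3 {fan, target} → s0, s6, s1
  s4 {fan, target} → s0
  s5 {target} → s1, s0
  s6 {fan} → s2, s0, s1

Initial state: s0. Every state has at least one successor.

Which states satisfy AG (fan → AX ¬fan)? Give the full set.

none

States satisfying fan → AX ¬fan: {s0, s1, s2, s4, s5, s6}.
States satisfying AG (fan → AX ¬fan): ∅.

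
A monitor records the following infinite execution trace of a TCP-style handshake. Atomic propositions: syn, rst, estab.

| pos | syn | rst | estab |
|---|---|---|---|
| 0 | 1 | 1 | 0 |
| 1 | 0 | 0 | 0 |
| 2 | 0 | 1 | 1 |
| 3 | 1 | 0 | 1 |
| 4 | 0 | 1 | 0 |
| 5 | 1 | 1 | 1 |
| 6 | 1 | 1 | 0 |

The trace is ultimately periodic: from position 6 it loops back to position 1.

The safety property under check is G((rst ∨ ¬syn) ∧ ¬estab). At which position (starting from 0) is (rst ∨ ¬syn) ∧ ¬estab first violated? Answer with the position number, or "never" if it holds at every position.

Check (rst ∨ ¬syn) ∧ ¬estab at each position in order: 0 ✓, 1 ✓.
At position 2 the labels are {estab, rst}, so (rst ∨ ¬syn) ∧ ¬estab is false there. This is the first violation.

2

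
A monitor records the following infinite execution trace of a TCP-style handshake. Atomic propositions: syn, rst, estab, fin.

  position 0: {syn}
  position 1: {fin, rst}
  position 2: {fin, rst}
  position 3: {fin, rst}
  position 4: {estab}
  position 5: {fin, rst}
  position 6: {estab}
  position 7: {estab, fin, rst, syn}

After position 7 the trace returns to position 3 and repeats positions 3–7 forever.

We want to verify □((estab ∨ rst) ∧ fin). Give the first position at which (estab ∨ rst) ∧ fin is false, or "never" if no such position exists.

At position 0 the labels are {syn}, so (estab ∨ rst) ∧ fin is false there. This is the first violation.

0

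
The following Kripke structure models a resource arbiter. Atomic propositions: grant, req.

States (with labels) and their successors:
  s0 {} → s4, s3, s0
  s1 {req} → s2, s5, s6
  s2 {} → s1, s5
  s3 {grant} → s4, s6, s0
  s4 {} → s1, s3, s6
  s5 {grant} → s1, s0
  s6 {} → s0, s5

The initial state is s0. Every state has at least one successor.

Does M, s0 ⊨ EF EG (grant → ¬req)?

Satisfied

States satisfying EG (grant → ¬req): {s0, s1, s2, s3, s4, s5, s6}.
States satisfying EF EG (grant → ¬req): {s0, s1, s2, s3, s4, s5, s6}.
Some path from s0 reaches a state where EG (grant → ¬req) holds.
s0 ∈ Sat(EF EG (grant → ¬req)).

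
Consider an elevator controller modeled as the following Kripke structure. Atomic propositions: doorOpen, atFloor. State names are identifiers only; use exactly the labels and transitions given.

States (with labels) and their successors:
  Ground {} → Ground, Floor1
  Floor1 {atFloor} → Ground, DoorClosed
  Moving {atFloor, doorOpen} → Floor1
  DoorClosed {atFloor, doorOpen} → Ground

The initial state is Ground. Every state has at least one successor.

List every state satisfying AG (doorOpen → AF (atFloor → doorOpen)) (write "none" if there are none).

{Ground, Floor1, Moving, DoorClosed}

States satisfying doorOpen → AF (atFloor → doorOpen): {Ground, Floor1, Moving, DoorClosed}.
States satisfying AG (doorOpen → AF (atFloor → doorOpen)): {Ground, Floor1, Moving, DoorClosed}.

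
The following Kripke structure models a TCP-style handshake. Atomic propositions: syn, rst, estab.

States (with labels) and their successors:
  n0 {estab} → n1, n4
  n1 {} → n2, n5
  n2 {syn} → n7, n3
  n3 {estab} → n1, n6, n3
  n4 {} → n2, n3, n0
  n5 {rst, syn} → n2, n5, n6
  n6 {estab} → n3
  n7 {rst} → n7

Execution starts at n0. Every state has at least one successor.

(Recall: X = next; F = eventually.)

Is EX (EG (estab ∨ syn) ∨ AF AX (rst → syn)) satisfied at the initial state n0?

States satisfying EG (estab ∨ syn) ∨ AF AX (rst → syn): {n0, n1, n2, n3, n4, n5, n6}.
States satisfying EX (EG (estab ∨ syn) ∨ AF AX (rst → syn)): {n0, n1, n2, n3, n4, n5, n6}.
n0 ∈ Sat(EX (EG (estab ∨ syn) ∨ AF AX (rst → syn))).

Satisfied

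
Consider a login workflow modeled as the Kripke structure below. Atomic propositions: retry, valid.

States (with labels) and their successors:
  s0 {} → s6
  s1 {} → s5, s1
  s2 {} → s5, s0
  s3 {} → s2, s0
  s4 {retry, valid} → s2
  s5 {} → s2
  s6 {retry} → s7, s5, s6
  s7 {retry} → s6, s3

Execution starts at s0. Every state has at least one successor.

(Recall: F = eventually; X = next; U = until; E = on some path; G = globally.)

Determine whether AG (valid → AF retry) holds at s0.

States satisfying valid → AF retry: {s0, s1, s2, s3, s4, s5, s6, s7}.
States satisfying AG (valid → AF retry): {s0, s1, s2, s3, s4, s5, s6, s7}.
Every state reachable from s0 satisfies valid → AF retry.
s0 ∈ Sat(AG (valid → AF retry)).

Satisfied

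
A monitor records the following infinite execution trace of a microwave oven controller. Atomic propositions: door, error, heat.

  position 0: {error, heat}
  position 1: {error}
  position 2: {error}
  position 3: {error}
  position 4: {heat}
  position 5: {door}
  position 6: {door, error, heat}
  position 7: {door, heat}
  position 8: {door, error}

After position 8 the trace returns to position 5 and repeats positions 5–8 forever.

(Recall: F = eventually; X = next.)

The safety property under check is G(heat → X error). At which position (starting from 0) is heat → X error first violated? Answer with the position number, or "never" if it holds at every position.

4

Check heat → X error at each position in order: 0 ✓, 1 ✓, 2 ✓, 3 ✓.
At position 4 the labels are {heat} and the next position 5 has {door}, so heat → X error is false there. This is the first violation.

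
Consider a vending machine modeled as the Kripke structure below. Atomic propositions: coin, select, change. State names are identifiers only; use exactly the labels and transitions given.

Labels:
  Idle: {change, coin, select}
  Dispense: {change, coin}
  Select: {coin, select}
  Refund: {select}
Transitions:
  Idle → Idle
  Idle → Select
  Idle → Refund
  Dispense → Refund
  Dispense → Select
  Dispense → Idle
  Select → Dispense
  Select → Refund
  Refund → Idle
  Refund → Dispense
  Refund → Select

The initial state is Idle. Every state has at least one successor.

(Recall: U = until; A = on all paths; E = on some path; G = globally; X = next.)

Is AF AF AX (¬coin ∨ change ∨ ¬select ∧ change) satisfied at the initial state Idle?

States satisfying AF AX (¬coin ∨ change ∨ ¬select ∧ change): {Select}.
States satisfying AF AF AX (¬coin ∨ change ∨ ¬select ∧ change): {Select}.
There is a path from Idle along which AF AX (¬coin ∨ change ∨ ¬select ∧ change) never holds.
Idle ∉ Sat(AF AF AX (¬coin ∨ change ∨ ¬select ∧ change)).

Does not hold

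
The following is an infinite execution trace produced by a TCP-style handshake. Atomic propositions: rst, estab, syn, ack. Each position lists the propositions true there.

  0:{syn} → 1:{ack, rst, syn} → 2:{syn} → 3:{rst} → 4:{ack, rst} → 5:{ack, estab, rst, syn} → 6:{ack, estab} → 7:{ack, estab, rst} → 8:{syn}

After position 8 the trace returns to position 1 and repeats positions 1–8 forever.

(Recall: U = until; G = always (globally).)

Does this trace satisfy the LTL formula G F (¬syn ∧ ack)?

Satisfied

F (¬syn ∧ ack) holds at every position 0..8, and those are all positions ever visited, so G F (¬syn ∧ ack) holds.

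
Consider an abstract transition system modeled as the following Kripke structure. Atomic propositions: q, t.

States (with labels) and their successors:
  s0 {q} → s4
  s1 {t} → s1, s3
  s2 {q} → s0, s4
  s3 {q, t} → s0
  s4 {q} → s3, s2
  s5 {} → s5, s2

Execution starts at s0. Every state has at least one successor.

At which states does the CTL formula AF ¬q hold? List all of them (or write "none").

{s1, s5}

States satisfying ¬q: {s1, s5}.
States satisfying AF ¬q: {s1, s5}.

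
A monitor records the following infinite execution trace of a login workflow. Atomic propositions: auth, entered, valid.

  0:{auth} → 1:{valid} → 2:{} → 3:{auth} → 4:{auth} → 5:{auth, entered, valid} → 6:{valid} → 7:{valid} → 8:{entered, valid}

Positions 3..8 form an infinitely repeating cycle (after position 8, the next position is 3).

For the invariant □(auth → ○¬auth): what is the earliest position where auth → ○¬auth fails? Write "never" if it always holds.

Check auth → ○¬auth at each position in order: 0 ✓, 1 ✓, 2 ✓.
At position 3 the labels are {auth} and the next position 4 has {auth}, so auth → ○¬auth is false there. This is the first violation.

3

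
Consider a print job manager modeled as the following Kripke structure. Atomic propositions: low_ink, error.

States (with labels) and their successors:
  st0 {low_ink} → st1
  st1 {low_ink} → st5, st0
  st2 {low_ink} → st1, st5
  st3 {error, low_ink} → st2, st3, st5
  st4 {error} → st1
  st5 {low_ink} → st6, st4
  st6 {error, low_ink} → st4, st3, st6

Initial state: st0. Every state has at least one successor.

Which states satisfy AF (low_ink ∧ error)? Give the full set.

States satisfying low_ink ∧ error: {st3, st6}.
States satisfying AF (low_ink ∧ error): {st3, st6}.

{st3, st6}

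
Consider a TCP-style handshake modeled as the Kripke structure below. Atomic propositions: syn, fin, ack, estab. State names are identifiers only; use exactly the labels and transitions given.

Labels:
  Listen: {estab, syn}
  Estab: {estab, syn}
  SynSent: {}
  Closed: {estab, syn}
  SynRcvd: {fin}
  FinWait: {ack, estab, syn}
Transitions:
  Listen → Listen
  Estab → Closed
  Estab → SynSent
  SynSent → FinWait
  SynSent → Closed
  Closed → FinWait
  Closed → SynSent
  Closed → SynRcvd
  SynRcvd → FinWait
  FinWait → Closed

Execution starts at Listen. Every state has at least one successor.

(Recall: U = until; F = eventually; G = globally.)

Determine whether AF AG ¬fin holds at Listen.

States satisfying AG ¬fin: {Listen}.
States satisfying AF AG ¬fin: {Listen}.
Listen ∈ Sat(AF AG ¬fin).

Holds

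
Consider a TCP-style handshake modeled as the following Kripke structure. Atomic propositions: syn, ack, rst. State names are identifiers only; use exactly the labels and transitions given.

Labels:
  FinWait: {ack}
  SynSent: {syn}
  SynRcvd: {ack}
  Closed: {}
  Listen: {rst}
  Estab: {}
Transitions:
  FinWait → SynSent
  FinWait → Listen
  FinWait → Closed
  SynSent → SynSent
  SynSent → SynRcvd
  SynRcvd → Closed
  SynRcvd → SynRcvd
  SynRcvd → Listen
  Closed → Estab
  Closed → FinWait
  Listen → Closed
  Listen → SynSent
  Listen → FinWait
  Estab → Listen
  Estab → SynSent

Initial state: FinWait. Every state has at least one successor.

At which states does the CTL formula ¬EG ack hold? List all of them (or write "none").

{FinWait, SynSent, Closed, Listen, Estab}

States satisfying ack: {FinWait, SynRcvd}.
States satisfying EG ack: {SynRcvd}.
States satisfying ¬EG ack: {FinWait, SynSent, Closed, Listen, Estab}.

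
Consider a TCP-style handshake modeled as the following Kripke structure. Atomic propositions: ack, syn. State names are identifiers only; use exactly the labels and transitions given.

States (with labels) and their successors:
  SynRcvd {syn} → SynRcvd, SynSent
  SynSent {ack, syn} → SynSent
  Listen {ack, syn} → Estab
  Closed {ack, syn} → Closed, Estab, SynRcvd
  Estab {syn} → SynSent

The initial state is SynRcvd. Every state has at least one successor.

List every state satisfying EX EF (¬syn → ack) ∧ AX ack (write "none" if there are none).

States satisfying EF (¬syn → ack): {SynRcvd, SynSent, Listen, Closed, Estab}.
States satisfying EX EF (¬syn → ack): {SynRcvd, SynSent, Listen, Closed, Estab}.
States satisfying ack: {SynSent, Listen, Closed}.
States satisfying AX ack: {SynSent, Estab}.
States satisfying EX EF (¬syn → ack) ∧ AX ack: {SynSent, Estab}.

{SynSent, Estab}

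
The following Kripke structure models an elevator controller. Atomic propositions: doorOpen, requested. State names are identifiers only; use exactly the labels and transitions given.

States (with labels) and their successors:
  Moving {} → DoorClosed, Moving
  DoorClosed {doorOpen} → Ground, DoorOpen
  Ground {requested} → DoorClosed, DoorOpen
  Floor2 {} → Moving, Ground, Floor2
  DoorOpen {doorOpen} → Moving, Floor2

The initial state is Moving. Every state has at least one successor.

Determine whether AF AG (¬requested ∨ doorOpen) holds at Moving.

Violated

States satisfying AG (¬requested ∨ doorOpen): ∅.
States satisfying AF AG (¬requested ∨ doorOpen): ∅.
There is a path from Moving along which AG (¬requested ∨ doorOpen) never holds.
Moving ∉ Sat(AF AG (¬requested ∨ doorOpen)).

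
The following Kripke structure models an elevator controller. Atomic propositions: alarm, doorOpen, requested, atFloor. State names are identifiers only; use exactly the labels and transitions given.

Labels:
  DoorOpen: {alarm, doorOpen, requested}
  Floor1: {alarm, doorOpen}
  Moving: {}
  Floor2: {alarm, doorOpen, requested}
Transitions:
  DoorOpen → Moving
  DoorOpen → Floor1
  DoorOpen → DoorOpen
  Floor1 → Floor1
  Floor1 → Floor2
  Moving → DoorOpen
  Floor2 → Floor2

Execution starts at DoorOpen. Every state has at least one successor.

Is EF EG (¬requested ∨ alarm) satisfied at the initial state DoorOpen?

Satisfied

States satisfying EG (¬requested ∨ alarm): {DoorOpen, Floor1, Moving, Floor2}.
States satisfying EF EG (¬requested ∨ alarm): {DoorOpen, Floor1, Moving, Floor2}.
Some path from DoorOpen reaches a state where EG (¬requested ∨ alarm) holds.
DoorOpen ∈ Sat(EF EG (¬requested ∨ alarm)).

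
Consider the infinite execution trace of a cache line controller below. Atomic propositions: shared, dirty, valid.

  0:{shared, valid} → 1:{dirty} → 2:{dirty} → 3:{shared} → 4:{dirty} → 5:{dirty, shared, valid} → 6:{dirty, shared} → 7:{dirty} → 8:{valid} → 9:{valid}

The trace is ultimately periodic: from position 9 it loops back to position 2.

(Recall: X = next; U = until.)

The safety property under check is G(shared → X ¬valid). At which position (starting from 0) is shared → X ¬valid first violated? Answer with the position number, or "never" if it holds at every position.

shared → X ¬valid holds at every position 0..9, and those are all the positions the trace ever visits, so the invariant G(shared → X ¬valid) is never violated.

never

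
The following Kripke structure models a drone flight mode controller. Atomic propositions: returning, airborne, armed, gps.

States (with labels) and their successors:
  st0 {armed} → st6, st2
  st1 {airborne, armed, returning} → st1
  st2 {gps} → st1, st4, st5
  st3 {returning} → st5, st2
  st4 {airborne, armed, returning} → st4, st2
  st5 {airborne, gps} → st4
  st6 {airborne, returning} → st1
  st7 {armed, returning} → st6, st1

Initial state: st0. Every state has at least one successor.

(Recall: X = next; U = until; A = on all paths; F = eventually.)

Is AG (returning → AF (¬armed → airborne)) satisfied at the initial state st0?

Yes

States satisfying returning → AF (¬armed → airborne): {st0, st1, st2, st3, st4, st5, st6, st7}.
States satisfying AG (returning → AF (¬armed → airborne)): {st0, st1, st2, st3, st4, st5, st6, st7}.
Every state reachable from st0 satisfies returning → AF (¬armed → airborne).
st0 ∈ Sat(AG (returning → AF (¬armed → airborne))).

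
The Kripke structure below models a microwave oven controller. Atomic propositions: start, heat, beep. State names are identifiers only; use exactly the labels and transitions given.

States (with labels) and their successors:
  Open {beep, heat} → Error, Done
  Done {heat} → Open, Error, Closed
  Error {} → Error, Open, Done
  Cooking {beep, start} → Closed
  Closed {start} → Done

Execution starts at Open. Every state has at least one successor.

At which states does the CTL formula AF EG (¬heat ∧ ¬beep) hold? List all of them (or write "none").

States satisfying EG (¬heat ∧ ¬beep): {Error}.
States satisfying AF EG (¬heat ∧ ¬beep): {Error}.

{Error}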